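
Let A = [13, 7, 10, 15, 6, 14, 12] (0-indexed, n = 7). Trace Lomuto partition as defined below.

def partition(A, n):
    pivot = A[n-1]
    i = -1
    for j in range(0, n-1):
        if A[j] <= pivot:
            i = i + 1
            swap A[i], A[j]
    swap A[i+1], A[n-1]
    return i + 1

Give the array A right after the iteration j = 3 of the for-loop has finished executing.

pivot = A[6] = 12; i = -1
j=0: A[0]=13 > 12 → no swap
j=1: A[1]=7 ≤ 12 → i=0, swap A[0],A[1] → [7, 13, 10, 15, 6, 14, 12]
j=2: A[2]=10 ≤ 12 → i=1, swap A[1],A[2] → [7, 10, 13, 15, 6, 14, 12]
j=3: A[3]=15 > 12 → no swap
(after j=3) A = [7, 10, 13, 15, 6, 14, 12]

[7, 10, 13, 15, 6, 14, 12]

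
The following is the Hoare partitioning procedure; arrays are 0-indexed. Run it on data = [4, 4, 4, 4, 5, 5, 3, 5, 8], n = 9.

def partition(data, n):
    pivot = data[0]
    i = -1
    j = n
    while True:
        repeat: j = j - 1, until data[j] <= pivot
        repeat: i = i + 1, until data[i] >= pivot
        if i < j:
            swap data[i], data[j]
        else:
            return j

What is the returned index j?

pivot = data[0] = 4; i = -1, j = 9
j→6 (data[6]=3≤4), i→0 (data[0]=4≥4); i<j, swap → [3, 4, 4, 4, 5, 5, 4, 5, 8]
j→3 (data[3]=4≤4), i→1 (data[1]=4≥4); i<j, swap → [3, 4, 4, 4, 5, 5, 4, 5, 8]
j→2, i→2; i≥j, return j=2. data = [3, 4, 4, 4, 5, 5, 4, 5, 8]

2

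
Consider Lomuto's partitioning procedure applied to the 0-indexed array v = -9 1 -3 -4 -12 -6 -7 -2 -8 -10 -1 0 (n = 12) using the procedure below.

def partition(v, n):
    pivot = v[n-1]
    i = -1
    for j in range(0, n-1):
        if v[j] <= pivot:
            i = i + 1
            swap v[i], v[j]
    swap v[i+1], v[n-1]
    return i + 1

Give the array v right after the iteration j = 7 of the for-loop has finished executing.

pivot = v[11] = 0; i = -1
j=0: v[0]=-9 ≤ 0 → i=0, swap v[0],v[0] (no change) → -9 1 -3 -4 -12 -6 -7 -2 -8 -10 -1 0
j=1: v[1]=1 > 0 → no swap
j=2: v[2]=-3 ≤ 0 → i=1, swap v[1],v[2] → -9 -3 1 -4 -12 -6 -7 -2 -8 -10 -1 0
j=3: v[3]=-4 ≤ 0 → i=2, swap v[2],v[3] → -9 -3 -4 1 -12 -6 -7 -2 -8 -10 -1 0
j=4: v[4]=-12 ≤ 0 → i=3, swap v[3],v[4] → -9 -3 -4 -12 1 -6 -7 -2 -8 -10 -1 0
j=5: v[5]=-6 ≤ 0 → i=4, swap v[4],v[5] → -9 -3 -4 -12 -6 1 -7 -2 -8 -10 -1 0
j=6: v[6]=-7 ≤ 0 → i=5, swap v[5],v[6] → -9 -3 -4 -12 -6 -7 1 -2 -8 -10 -1 0
j=7: v[7]=-2 ≤ 0 → i=6, swap v[6],v[7] → -9 -3 -4 -12 -6 -7 -2 1 -8 -10 -1 0
(after j=7) v = -9 -3 -4 -12 -6 -7 -2 1 -8 -10 -1 0

-9 -3 -4 -12 -6 -7 -2 1 -8 -10 -1 0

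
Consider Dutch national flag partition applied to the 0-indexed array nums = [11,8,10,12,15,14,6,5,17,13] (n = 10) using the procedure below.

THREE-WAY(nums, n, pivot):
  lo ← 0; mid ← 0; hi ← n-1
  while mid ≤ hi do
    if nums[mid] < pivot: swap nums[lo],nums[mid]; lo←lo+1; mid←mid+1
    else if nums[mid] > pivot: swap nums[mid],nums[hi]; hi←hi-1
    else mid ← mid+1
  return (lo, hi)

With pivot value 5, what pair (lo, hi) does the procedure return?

(0, 0)

lo=0 mid=0 hi=9
11>5: swap(0,9), hi=8 ⇒ [13,8,10,12,15,14,6,5,17,11]
13>5: swap(0,8), hi=7 ⇒ [17,8,10,12,15,14,6,5,13,11]
17>5: swap(0,7), hi=6 ⇒ [5,8,10,12,15,14,6,17,13,11]
5=5: mid=1
8>5: swap(1,6), hi=5 ⇒ [5,6,10,12,15,14,8,17,13,11]
6>5: swap(1,5), hi=4 ⇒ [5,14,10,12,15,6,8,17,13,11]
14>5: swap(1,4), hi=3 ⇒ [5,15,10,12,14,6,8,17,13,11]
15>5: swap(1,3), hi=2 ⇒ [5,12,10,15,14,6,8,17,13,11]
12>5: swap(1,2), hi=1 ⇒ [5,10,12,15,14,6,8,17,13,11]
10>5: swap(1,1), hi=0 ⇒ [5,10,12,15,14,6,8,17,13,11]
done. lo=0 hi=0; nums=[5,10,12,15,14,6,8,17,13,11]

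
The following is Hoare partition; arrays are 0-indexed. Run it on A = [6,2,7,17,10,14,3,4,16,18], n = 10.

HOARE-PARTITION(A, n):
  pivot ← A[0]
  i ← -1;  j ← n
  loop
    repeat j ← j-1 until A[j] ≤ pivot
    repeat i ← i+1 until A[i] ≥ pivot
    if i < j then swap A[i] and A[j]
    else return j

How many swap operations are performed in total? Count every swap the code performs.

2

pivot=6
j stops at 7 (4), i stops at 0 (6); swap ⇒ [4,2,7,17,10,14,3,6,16,18]
j stops at 6 (3), i stops at 2 (7); swap ⇒ [4,2,3,17,10,14,7,6,16,18]
j stops at 2, i stops at 3; i≥j ⇒ return 2. A=[4,2,3,17,10,14,7,6,16,18]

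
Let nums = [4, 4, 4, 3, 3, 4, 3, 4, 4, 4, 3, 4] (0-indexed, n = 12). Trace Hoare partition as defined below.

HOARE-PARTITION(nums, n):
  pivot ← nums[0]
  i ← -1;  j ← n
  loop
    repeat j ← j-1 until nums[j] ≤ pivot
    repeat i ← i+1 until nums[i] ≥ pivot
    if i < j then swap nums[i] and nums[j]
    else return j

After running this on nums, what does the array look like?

[4, 3, 4, 3, 3, 4, 3, 4, 4, 4, 4, 4]

pivot = nums[0] = 4; i = -1, j = 12
j→11 (nums[11]=4≤4), i→0 (nums[0]=4≥4); i<j, swap → [4, 4, 4, 3, 3, 4, 3, 4, 4, 4, 3, 4]
j→10 (nums[10]=3≤4), i→1 (nums[1]=4≥4); i<j, swap → [4, 3, 4, 3, 3, 4, 3, 4, 4, 4, 4, 4]
j→9 (nums[9]=4≤4), i→2 (nums[2]=4≥4); i<j, swap → [4, 3, 4, 3, 3, 4, 3, 4, 4, 4, 4, 4]
j→8 (nums[8]=4≤4), i→5 (nums[5]=4≥4); i<j, swap → [4, 3, 4, 3, 3, 4, 3, 4, 4, 4, 4, 4]
j→7, i→7; i≥j, return j=7. nums = [4, 3, 4, 3, 3, 4, 3, 4, 4, 4, 4, 4]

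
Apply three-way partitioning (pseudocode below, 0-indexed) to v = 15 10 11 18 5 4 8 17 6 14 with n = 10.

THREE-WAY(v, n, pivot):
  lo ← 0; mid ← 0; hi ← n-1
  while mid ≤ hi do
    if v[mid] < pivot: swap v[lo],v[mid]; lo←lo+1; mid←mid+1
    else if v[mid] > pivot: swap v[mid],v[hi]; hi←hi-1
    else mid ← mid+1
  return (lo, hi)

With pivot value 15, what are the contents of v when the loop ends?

pivot = 15; lo=0, mid=0, hi=9
v[mid]=15=15: mid=1
v[mid]=10<15: swap v[0],v[1]; lo=1,mid=2 → 10 15 11 18 5 4 8 17 6 14
v[mid]=11<15: swap v[1],v[2]; lo=2,mid=3 → 10 11 15 18 5 4 8 17 6 14
v[mid]=18>15: swap v[3],v[9]; hi=8 → 10 11 15 14 5 4 8 17 6 18
v[mid]=14<15: swap v[2],v[3]; lo=3,mid=4 → 10 11 14 15 5 4 8 17 6 18
v[mid]=5<15: swap v[3],v[4]; lo=4,mid=5 → 10 11 14 5 15 4 8 17 6 18
v[mid]=4<15: swap v[4],v[5]; lo=5,mid=6 → 10 11 14 5 4 15 8 17 6 18
v[mid]=8<15: swap v[5],v[6]; lo=6,mid=7 → 10 11 14 5 4 8 15 17 6 18
v[mid]=17>15: swap v[7],v[8]; hi=7 → 10 11 14 5 4 8 15 6 17 18
v[mid]=6<15: swap v[6],v[7]; lo=7,mid=8 → 10 11 14 5 4 8 6 15 17 18
end: lo=7, hi=7; v = 10 11 14 5 4 8 6 15 17 18

10 11 14 5 4 8 6 15 17 18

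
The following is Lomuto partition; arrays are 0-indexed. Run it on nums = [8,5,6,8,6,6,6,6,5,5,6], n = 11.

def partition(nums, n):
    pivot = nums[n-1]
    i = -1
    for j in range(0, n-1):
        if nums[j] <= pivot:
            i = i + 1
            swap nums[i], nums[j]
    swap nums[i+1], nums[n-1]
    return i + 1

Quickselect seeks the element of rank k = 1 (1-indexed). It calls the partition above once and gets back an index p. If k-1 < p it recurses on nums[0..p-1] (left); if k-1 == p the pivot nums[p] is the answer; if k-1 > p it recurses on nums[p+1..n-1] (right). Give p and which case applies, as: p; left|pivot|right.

8; left

pivot = nums[10] = 6; i = -1
j=0: nums[0]=8 > 6 → no swap
j=1: nums[1]=5 ≤ 6 → i=0, swap nums[0],nums[1] → [5,8,6,8,6,6,6,6,5,5,6]
j=2: nums[2]=6 ≤ 6 → i=1, swap nums[1],nums[2] → [5,6,8,8,6,6,6,6,5,5,6]
j=3: nums[3]=8 > 6 → no swap
j=4: nums[4]=6 ≤ 6 → i=2, swap nums[2],nums[4] → [5,6,6,8,8,6,6,6,5,5,6]
j=5: nums[5]=6 ≤ 6 → i=3, swap nums[3],nums[5] → [5,6,6,6,8,8,6,6,5,5,6]
j=6: nums[6]=6 ≤ 6 → i=4, swap nums[4],nums[6] → [5,6,6,6,6,8,8,6,5,5,6]
j=7: nums[7]=6 ≤ 6 → i=5, swap nums[5],nums[7] → [5,6,6,6,6,6,8,8,5,5,6]
j=8: nums[8]=5 ≤ 6 → i=6, swap nums[6],nums[8] → [5,6,6,6,6,6,5,8,8,5,6]
j=9: nums[9]=5 ≤ 6 → i=7, swap nums[7],nums[9] → [5,6,6,6,6,6,5,5,8,8,6]
final swap nums[8],nums[10] → [5,6,6,6,6,6,5,5,6,8,8]; return 8
p = 8; k-1 = 0 < 8 ⇒ left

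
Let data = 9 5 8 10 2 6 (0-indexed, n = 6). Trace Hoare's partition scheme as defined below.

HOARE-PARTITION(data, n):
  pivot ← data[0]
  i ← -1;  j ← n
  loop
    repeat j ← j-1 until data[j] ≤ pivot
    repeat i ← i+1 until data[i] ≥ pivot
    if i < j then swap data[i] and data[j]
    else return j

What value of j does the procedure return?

pivot = data[0] = 9; i = -1, j = 6
j→5 (data[5]=6≤9), i→0 (data[0]=9≥9); i<j, swap → 6 5 8 10 2 9
j→4 (data[4]=2≤9), i→3 (data[3]=10≥9); i<j, swap → 6 5 8 2 10 9
j→3, i→4; i≥j, return j=3. data = 6 5 8 2 10 9

3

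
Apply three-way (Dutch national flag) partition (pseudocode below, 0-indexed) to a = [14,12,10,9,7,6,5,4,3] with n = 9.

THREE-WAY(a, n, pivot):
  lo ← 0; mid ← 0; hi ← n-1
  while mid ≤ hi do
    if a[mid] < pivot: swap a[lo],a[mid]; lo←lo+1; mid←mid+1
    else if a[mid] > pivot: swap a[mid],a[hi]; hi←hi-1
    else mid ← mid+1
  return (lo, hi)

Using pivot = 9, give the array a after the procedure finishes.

[3,4,5,7,6,9,10,12,14]

lo=0 mid=0 hi=8
14>9: swap(0,8), hi=7 ⇒ [3,12,10,9,7,6,5,4,14]
3<9: swap(0,0), lo=1 mid=1 ⇒ [3,12,10,9,7,6,5,4,14]
12>9: swap(1,7), hi=6 ⇒ [3,4,10,9,7,6,5,12,14]
4<9: swap(1,1), lo=2 mid=2 ⇒ [3,4,10,9,7,6,5,12,14]
10>9: swap(2,6), hi=5 ⇒ [3,4,5,9,7,6,10,12,14]
5<9: swap(2,2), lo=3 mid=3 ⇒ [3,4,5,9,7,6,10,12,14]
9=9: mid=4
7<9: swap(3,4), lo=4 mid=5 ⇒ [3,4,5,7,9,6,10,12,14]
6<9: swap(4,5), lo=5 mid=6 ⇒ [3,4,5,7,6,9,10,12,14]
done. lo=5 hi=5; a=[3,4,5,7,6,9,10,12,14]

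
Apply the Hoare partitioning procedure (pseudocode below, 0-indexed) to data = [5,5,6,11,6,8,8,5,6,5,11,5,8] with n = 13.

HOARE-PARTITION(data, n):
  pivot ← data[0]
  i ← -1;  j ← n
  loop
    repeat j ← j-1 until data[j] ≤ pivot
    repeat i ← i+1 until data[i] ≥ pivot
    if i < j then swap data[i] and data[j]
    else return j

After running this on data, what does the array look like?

[5,5,5,11,6,8,8,6,6,5,11,5,8]

pivot = data[0] = 5; i = -1, j = 13
j→11 (data[11]=5≤5), i→0 (data[0]=5≥5); i<j, swap → [5,5,6,11,6,8,8,5,6,5,11,5,8]
j→9 (data[9]=5≤5), i→1 (data[1]=5≥5); i<j, swap → [5,5,6,11,6,8,8,5,6,5,11,5,8]
j→7 (data[7]=5≤5), i→2 (data[2]=6≥5); i<j, swap → [5,5,5,11,6,8,8,6,6,5,11,5,8]
j→2, i→3; i≥j, return j=2. data = [5,5,5,11,6,8,8,6,6,5,11,5,8]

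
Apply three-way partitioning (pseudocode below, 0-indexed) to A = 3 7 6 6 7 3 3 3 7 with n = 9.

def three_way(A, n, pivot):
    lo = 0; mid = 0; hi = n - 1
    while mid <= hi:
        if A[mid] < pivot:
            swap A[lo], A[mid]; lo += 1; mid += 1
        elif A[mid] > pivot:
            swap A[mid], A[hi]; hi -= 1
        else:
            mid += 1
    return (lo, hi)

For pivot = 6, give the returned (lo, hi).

(4, 5)

pivot = 6; lo=0, mid=0, hi=8
A[mid]=3<6: swap A[0],A[0]; lo=1,mid=1 → 3 7 6 6 7 3 3 3 7
A[mid]=7>6: swap A[1],A[8]; hi=7 → 3 7 6 6 7 3 3 3 7
A[mid]=7>6: swap A[1],A[7]; hi=6 → 3 3 6 6 7 3 3 7 7
A[mid]=3<6: swap A[1],A[1]; lo=2,mid=2 → 3 3 6 6 7 3 3 7 7
A[mid]=6=6: mid=3
A[mid]=6=6: mid=4
A[mid]=7>6: swap A[4],A[6]; hi=5 → 3 3 6 6 3 3 7 7 7
A[mid]=3<6: swap A[2],A[4]; lo=3,mid=5 → 3 3 3 6 6 3 7 7 7
A[mid]=3<6: swap A[3],A[5]; lo=4,mid=6 → 3 3 3 3 6 6 7 7 7
end: lo=4, hi=5; A = 3 3 3 3 6 6 7 7 7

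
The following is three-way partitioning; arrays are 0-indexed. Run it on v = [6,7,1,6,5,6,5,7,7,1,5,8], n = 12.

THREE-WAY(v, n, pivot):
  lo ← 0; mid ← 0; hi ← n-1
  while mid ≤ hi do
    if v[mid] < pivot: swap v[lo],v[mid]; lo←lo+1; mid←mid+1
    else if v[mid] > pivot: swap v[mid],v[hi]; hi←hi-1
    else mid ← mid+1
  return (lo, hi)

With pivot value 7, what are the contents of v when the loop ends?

pivot = 7; lo=0, mid=0, hi=11
v[mid]=6<7: swap v[0],v[0]; lo=1,mid=1 → [6,7,1,6,5,6,5,7,7,1,5,8]
v[mid]=7=7: mid=2
v[mid]=1<7: swap v[1],v[2]; lo=2,mid=3 → [6,1,7,6,5,6,5,7,7,1,5,8]
v[mid]=6<7: swap v[2],v[3]; lo=3,mid=4 → [6,1,6,7,5,6,5,7,7,1,5,8]
v[mid]=5<7: swap v[3],v[4]; lo=4,mid=5 → [6,1,6,5,7,6,5,7,7,1,5,8]
v[mid]=6<7: swap v[4],v[5]; lo=5,mid=6 → [6,1,6,5,6,7,5,7,7,1,5,8]
v[mid]=5<7: swap v[5],v[6]; lo=6,mid=7 → [6,1,6,5,6,5,7,7,7,1,5,8]
v[mid]=7=7: mid=8
v[mid]=7=7: mid=9
v[mid]=1<7: swap v[6],v[9]; lo=7,mid=10 → [6,1,6,5,6,5,1,7,7,7,5,8]
v[mid]=5<7: swap v[7],v[10]; lo=8,mid=11 → [6,1,6,5,6,5,1,5,7,7,7,8]
v[mid]=8>7: swap v[11],v[11]; hi=10 → [6,1,6,5,6,5,1,5,7,7,7,8]
end: lo=8, hi=10; v = [6,1,6,5,6,5,1,5,7,7,7,8]

[6,1,6,5,6,5,1,5,7,7,7,8]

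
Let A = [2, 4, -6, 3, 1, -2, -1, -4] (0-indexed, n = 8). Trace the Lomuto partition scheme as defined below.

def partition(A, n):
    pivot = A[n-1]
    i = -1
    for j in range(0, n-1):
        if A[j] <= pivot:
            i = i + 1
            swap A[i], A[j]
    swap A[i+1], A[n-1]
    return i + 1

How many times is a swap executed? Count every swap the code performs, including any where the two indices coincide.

pivot = A[7] = -4; i = -1
j=0: A[0]=2 > -4 → no swap
j=1: A[1]=4 > -4 → no swap
j=2: A[2]=-6 ≤ -4 → i=0, swap A[0],A[2] → [-6, 4, 2, 3, 1, -2, -1, -4]
j=3: A[3]=3 > -4 → no swap
j=4: A[4]=1 > -4 → no swap
j=5: A[5]=-2 > -4 → no swap
j=6: A[6]=-1 > -4 → no swap
final swap A[1],A[7] → [-6, -4, 2, 3, 1, -2, -1, 4]; return 1

2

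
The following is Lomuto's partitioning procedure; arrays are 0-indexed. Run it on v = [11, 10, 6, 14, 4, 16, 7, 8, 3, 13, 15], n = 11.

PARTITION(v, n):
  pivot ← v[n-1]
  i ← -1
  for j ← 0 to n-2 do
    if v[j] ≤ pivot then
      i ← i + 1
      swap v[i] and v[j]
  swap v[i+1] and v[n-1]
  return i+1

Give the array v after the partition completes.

pivot = v[10] = 15; i = -1
j=0: v[0]=11 ≤ 15 → i=0, swap v[0],v[0] (no change) → [11, 10, 6, 14, 4, 16, 7, 8, 3, 13, 15]
j=1: v[1]=10 ≤ 15 → i=1, swap v[1],v[1] (no change) → [11, 10, 6, 14, 4, 16, 7, 8, 3, 13, 15]
j=2: v[2]=6 ≤ 15 → i=2, swap v[2],v[2] (no change) → [11, 10, 6, 14, 4, 16, 7, 8, 3, 13, 15]
j=3: v[3]=14 ≤ 15 → i=3, swap v[3],v[3] (no change) → [11, 10, 6, 14, 4, 16, 7, 8, 3, 13, 15]
j=4: v[4]=4 ≤ 15 → i=4, swap v[4],v[4] (no change) → [11, 10, 6, 14, 4, 16, 7, 8, 3, 13, 15]
j=5: v[5]=16 > 15 → no swap
j=6: v[6]=7 ≤ 15 → i=5, swap v[5],v[6] → [11, 10, 6, 14, 4, 7, 16, 8, 3, 13, 15]
j=7: v[7]=8 ≤ 15 → i=6, swap v[6],v[7] → [11, 10, 6, 14, 4, 7, 8, 16, 3, 13, 15]
j=8: v[8]=3 ≤ 15 → i=7, swap v[7],v[8] → [11, 10, 6, 14, 4, 7, 8, 3, 16, 13, 15]
j=9: v[9]=13 ≤ 15 → i=8, swap v[8],v[9] → [11, 10, 6, 14, 4, 7, 8, 3, 13, 16, 15]
final swap v[9],v[10] → [11, 10, 6, 14, 4, 7, 8, 3, 13, 15, 16]; return 9

[11, 10, 6, 14, 4, 7, 8, 3, 13, 15, 16]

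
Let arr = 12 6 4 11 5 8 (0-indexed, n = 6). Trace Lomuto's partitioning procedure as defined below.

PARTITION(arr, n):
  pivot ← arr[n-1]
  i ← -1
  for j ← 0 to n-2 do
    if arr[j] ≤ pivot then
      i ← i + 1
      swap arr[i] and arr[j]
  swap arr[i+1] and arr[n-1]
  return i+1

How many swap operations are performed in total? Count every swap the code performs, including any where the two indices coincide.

pivot=8, i=-1
j=0: 12>8, skip
j=1: 6≤8, i=0, swap(0,1) ⇒ 6 12 4 11 5 8
j=2: 4≤8, i=1, swap(1,2) ⇒ 6 4 12 11 5 8
j=3: 11>8, skip
j=4: 5≤8, i=2, swap(2,4) ⇒ 6 4 5 11 12 8
swap(3,5) ⇒ 6 4 5 8 12 11; return 3

4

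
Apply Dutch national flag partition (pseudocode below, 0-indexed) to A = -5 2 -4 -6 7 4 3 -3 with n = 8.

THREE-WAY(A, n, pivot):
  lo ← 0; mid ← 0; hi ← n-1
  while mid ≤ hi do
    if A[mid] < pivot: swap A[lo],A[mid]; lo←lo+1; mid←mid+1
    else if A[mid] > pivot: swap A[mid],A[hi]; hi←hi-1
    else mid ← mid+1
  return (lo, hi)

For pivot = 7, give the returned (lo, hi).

lo=0 mid=0 hi=7
-5<7: swap(0,0), lo=1 mid=1 ⇒ -5 2 -4 -6 7 4 3 -3
2<7: swap(1,1), lo=2 mid=2 ⇒ -5 2 -4 -6 7 4 3 -3
-4<7: swap(2,2), lo=3 mid=3 ⇒ -5 2 -4 -6 7 4 3 -3
-6<7: swap(3,3), lo=4 mid=4 ⇒ -5 2 -4 -6 7 4 3 -3
7=7: mid=5
4<7: swap(4,5), lo=5 mid=6 ⇒ -5 2 -4 -6 4 7 3 -3
3<7: swap(5,6), lo=6 mid=7 ⇒ -5 2 -4 -6 4 3 7 -3
-3<7: swap(6,7), lo=7 mid=8 ⇒ -5 2 -4 -6 4 3 -3 7
done. lo=7 hi=7; A=-5 2 -4 -6 4 3 -3 7

(7, 7)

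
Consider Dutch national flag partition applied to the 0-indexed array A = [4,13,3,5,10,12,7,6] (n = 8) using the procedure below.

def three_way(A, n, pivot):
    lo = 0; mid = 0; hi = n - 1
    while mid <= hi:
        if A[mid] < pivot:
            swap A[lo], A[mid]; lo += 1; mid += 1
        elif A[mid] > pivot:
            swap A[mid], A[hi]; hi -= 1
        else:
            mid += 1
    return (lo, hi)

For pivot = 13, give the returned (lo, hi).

(7, 7)

lo=0 mid=0 hi=7
4<13: swap(0,0), lo=1 mid=1 ⇒ [4,13,3,5,10,12,7,6]
13=13: mid=2
3<13: swap(1,2), lo=2 mid=3 ⇒ [4,3,13,5,10,12,7,6]
5<13: swap(2,3), lo=3 mid=4 ⇒ [4,3,5,13,10,12,7,6]
10<13: swap(3,4), lo=4 mid=5 ⇒ [4,3,5,10,13,12,7,6]
12<13: swap(4,5), lo=5 mid=6 ⇒ [4,3,5,10,12,13,7,6]
7<13: swap(5,6), lo=6 mid=7 ⇒ [4,3,5,10,12,7,13,6]
6<13: swap(6,7), lo=7 mid=8 ⇒ [4,3,5,10,12,7,6,13]
done. lo=7 hi=7; A=[4,3,5,10,12,7,6,13]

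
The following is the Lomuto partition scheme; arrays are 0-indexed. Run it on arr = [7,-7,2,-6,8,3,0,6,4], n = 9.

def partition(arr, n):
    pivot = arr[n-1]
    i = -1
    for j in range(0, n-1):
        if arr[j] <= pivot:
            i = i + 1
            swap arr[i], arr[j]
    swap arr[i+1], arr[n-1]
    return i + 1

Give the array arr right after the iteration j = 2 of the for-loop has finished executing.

[-7,2,7,-6,8,3,0,6,4]

pivot = arr[8] = 4; i = -1
j=0: arr[0]=7 > 4 → no swap
j=1: arr[1]=-7 ≤ 4 → i=0, swap arr[0],arr[1] → [-7,7,2,-6,8,3,0,6,4]
j=2: arr[2]=2 ≤ 4 → i=1, swap arr[1],arr[2] → [-7,2,7,-6,8,3,0,6,4]
(after j=2) arr = [-7,2,7,-6,8,3,0,6,4]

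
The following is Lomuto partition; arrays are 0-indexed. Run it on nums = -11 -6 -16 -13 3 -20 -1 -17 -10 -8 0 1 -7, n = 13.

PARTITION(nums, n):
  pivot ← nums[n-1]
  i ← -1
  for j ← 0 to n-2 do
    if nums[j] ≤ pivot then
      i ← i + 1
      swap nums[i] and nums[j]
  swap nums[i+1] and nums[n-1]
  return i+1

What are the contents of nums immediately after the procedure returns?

-11 -16 -13 -20 -17 -10 -8 -7 -6 -1 0 1 3

pivot = nums[12] = -7; i = -1
j=0: nums[0]=-11 ≤ -7 → i=0, swap nums[0],nums[0] (no change) → -11 -6 -16 -13 3 -20 -1 -17 -10 -8 0 1 -7
j=1: nums[1]=-6 > -7 → no swap
j=2: nums[2]=-16 ≤ -7 → i=1, swap nums[1],nums[2] → -11 -16 -6 -13 3 -20 -1 -17 -10 -8 0 1 -7
j=3: nums[3]=-13 ≤ -7 → i=2, swap nums[2],nums[3] → -11 -16 -13 -6 3 -20 -1 -17 -10 -8 0 1 -7
j=4: nums[4]=3 > -7 → no swap
j=5: nums[5]=-20 ≤ -7 → i=3, swap nums[3],nums[5] → -11 -16 -13 -20 3 -6 -1 -17 -10 -8 0 1 -7
j=6: nums[6]=-1 > -7 → no swap
j=7: nums[7]=-17 ≤ -7 → i=4, swap nums[4],nums[7] → -11 -16 -13 -20 -17 -6 -1 3 -10 -8 0 1 -7
j=8: nums[8]=-10 ≤ -7 → i=5, swap nums[5],nums[8] → -11 -16 -13 -20 -17 -10 -1 3 -6 -8 0 1 -7
j=9: nums[9]=-8 ≤ -7 → i=6, swap nums[6],nums[9] → -11 -16 -13 -20 -17 -10 -8 3 -6 -1 0 1 -7
j=10: nums[10]=0 > -7 → no swap
j=11: nums[11]=1 > -7 → no swap
final swap nums[7],nums[12] → -11 -16 -13 -20 -17 -10 -8 -7 -6 -1 0 1 3; return 7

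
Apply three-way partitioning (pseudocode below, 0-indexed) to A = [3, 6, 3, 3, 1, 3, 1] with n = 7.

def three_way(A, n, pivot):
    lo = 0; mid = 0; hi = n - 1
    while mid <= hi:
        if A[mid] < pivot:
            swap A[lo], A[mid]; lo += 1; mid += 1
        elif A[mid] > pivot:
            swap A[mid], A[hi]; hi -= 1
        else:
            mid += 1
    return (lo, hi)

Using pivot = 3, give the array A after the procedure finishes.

[1, 1, 3, 3, 3, 3, 6]

pivot = 3; lo=0, mid=0, hi=6
A[mid]=3=3: mid=1
A[mid]=6>3: swap A[1],A[6]; hi=5 → [3, 1, 3, 3, 1, 3, 6]
A[mid]=1<3: swap A[0],A[1]; lo=1,mid=2 → [1, 3, 3, 3, 1, 3, 6]
A[mid]=3=3: mid=3
A[mid]=3=3: mid=4
A[mid]=1<3: swap A[1],A[4]; lo=2,mid=5 → [1, 1, 3, 3, 3, 3, 6]
A[mid]=3=3: mid=6
end: lo=2, hi=5; A = [1, 1, 3, 3, 3, 3, 6]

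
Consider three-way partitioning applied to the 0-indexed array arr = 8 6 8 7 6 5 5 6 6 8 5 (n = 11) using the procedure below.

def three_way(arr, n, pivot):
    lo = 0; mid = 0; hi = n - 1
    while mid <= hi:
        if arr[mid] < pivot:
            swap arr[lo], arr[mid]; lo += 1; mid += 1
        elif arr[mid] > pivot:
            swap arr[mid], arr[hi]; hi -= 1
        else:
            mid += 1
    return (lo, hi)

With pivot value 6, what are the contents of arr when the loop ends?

5 5 5 6 6 6 6 7 8 8 8

lo=0 mid=0 hi=10
8>6: swap(0,10), hi=9 ⇒ 5 6 8 7 6 5 5 6 6 8 8
5<6: swap(0,0), lo=1 mid=1 ⇒ 5 6 8 7 6 5 5 6 6 8 8
6=6: mid=2
8>6: swap(2,9), hi=8 ⇒ 5 6 8 7 6 5 5 6 6 8 8
8>6: swap(2,8), hi=7 ⇒ 5 6 6 7 6 5 5 6 8 8 8
6=6: mid=3
7>6: swap(3,7), hi=6 ⇒ 5 6 6 6 6 5 5 7 8 8 8
6=6: mid=4
6=6: mid=5
5<6: swap(1,5), lo=2 mid=6 ⇒ 5 5 6 6 6 6 5 7 8 8 8
5<6: swap(2,6), lo=3 mid=7 ⇒ 5 5 5 6 6 6 6 7 8 8 8
done. lo=3 hi=6; arr=5 5 5 6 6 6 6 7 8 8 8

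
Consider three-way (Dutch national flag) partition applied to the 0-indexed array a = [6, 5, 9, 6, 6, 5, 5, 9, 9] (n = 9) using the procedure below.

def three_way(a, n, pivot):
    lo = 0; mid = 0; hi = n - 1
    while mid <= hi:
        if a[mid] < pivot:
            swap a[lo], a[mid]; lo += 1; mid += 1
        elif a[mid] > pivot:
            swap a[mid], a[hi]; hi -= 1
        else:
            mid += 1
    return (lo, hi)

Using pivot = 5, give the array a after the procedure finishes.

[5, 5, 5, 6, 6, 9, 9, 9, 6]

pivot = 5; lo=0, mid=0, hi=8
a[mid]=6>5: swap a[0],a[8]; hi=7 → [9, 5, 9, 6, 6, 5, 5, 9, 6]
a[mid]=9>5: swap a[0],a[7]; hi=6 → [9, 5, 9, 6, 6, 5, 5, 9, 6]
a[mid]=9>5: swap a[0],a[6]; hi=5 → [5, 5, 9, 6, 6, 5, 9, 9, 6]
a[mid]=5=5: mid=1
a[mid]=5=5: mid=2
a[mid]=9>5: swap a[2],a[5]; hi=4 → [5, 5, 5, 6, 6, 9, 9, 9, 6]
a[mid]=5=5: mid=3
a[mid]=6>5: swap a[3],a[4]; hi=3 → [5, 5, 5, 6, 6, 9, 9, 9, 6]
a[mid]=6>5: swap a[3],a[3]; hi=2 → [5, 5, 5, 6, 6, 9, 9, 9, 6]
end: lo=0, hi=2; a = [5, 5, 5, 6, 6, 9, 9, 9, 6]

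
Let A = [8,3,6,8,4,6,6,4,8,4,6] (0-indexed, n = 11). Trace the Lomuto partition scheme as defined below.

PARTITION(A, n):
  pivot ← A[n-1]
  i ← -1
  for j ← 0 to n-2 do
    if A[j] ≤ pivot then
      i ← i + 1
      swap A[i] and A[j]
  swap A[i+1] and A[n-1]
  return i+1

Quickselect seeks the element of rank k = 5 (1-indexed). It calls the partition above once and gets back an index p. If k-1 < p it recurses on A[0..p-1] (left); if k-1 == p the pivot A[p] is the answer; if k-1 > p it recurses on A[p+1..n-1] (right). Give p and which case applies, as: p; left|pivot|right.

7; left

pivot = A[10] = 6; i = -1
j=0: A[0]=8 > 6 → no swap
j=1: A[1]=3 ≤ 6 → i=0, swap A[0],A[1] → [3,8,6,8,4,6,6,4,8,4,6]
j=2: A[2]=6 ≤ 6 → i=1, swap A[1],A[2] → [3,6,8,8,4,6,6,4,8,4,6]
j=3: A[3]=8 > 6 → no swap
j=4: A[4]=4 ≤ 6 → i=2, swap A[2],A[4] → [3,6,4,8,8,6,6,4,8,4,6]
j=5: A[5]=6 ≤ 6 → i=3, swap A[3],A[5] → [3,6,4,6,8,8,6,4,8,4,6]
j=6: A[6]=6 ≤ 6 → i=4, swap A[4],A[6] → [3,6,4,6,6,8,8,4,8,4,6]
j=7: A[7]=4 ≤ 6 → i=5, swap A[5],A[7] → [3,6,4,6,6,4,8,8,8,4,6]
j=8: A[8]=8 > 6 → no swap
j=9: A[9]=4 ≤ 6 → i=6, swap A[6],A[9] → [3,6,4,6,6,4,4,8,8,8,6]
final swap A[7],A[10] → [3,6,4,6,6,4,4,6,8,8,8]; return 7
p = 7; k-1 = 4 < 7 ⇒ left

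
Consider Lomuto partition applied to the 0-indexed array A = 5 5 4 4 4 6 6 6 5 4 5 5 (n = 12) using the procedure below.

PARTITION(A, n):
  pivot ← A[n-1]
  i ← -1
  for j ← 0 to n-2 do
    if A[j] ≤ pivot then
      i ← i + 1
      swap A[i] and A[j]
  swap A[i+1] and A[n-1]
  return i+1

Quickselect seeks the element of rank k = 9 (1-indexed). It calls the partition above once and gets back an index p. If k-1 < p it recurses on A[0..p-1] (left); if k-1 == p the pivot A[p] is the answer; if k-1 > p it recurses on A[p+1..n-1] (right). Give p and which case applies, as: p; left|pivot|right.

pivot=5, i=-1
j=0: 5≤5, i=0, swap(0,0) ⇒ 5 5 4 4 4 6 6 6 5 4 5 5
j=1: 5≤5, i=1, swap(1,1) ⇒ 5 5 4 4 4 6 6 6 5 4 5 5
j=2: 4≤5, i=2, swap(2,2) ⇒ 5 5 4 4 4 6 6 6 5 4 5 5
j=3: 4≤5, i=3, swap(3,3) ⇒ 5 5 4 4 4 6 6 6 5 4 5 5
j=4: 4≤5, i=4, swap(4,4) ⇒ 5 5 4 4 4 6 6 6 5 4 5 5
j=5: 6>5, skip
j=6: 6>5, skip
j=7: 6>5, skip
j=8: 5≤5, i=5, swap(5,8) ⇒ 5 5 4 4 4 5 6 6 6 4 5 5
j=9: 4≤5, i=6, swap(6,9) ⇒ 5 5 4 4 4 5 4 6 6 6 5 5
j=10: 5≤5, i=7, swap(7,10) ⇒ 5 5 4 4 4 5 4 5 6 6 6 5
swap(8,11) ⇒ 5 5 4 4 4 5 4 5 5 6 6 6; return 8
p = 8; k-1 = 8 == 8 ⇒ pivot

8; pivot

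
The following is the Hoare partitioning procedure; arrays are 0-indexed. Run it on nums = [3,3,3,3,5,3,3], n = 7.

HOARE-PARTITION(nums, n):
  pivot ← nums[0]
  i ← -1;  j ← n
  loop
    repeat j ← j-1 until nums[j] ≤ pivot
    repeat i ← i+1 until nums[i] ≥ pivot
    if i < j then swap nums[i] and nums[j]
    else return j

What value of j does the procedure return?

pivot=3
j stops at 6 (3), i stops at 0 (3); swap ⇒ [3,3,3,3,5,3,3]
j stops at 5 (3), i stops at 1 (3); swap ⇒ [3,3,3,3,5,3,3]
j stops at 3 (3), i stops at 2 (3); swap ⇒ [3,3,3,3,5,3,3]
j stops at 2, i stops at 3; i≥j ⇒ return 2. nums=[3,3,3,3,5,3,3]

2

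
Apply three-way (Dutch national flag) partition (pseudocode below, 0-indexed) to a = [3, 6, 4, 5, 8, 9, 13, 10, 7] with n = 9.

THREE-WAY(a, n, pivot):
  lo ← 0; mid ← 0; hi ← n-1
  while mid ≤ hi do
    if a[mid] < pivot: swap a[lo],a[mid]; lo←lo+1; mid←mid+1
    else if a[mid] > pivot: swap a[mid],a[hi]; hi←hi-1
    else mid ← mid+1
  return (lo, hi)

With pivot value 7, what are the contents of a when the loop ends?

[3, 6, 4, 5, 7, 13, 10, 9, 8]

pivot = 7; lo=0, mid=0, hi=8
a[mid]=3<7: swap a[0],a[0]; lo=1,mid=1 → [3, 6, 4, 5, 8, 9, 13, 10, 7]
a[mid]=6<7: swap a[1],a[1]; lo=2,mid=2 → [3, 6, 4, 5, 8, 9, 13, 10, 7]
a[mid]=4<7: swap a[2],a[2]; lo=3,mid=3 → [3, 6, 4, 5, 8, 9, 13, 10, 7]
a[mid]=5<7: swap a[3],a[3]; lo=4,mid=4 → [3, 6, 4, 5, 8, 9, 13, 10, 7]
a[mid]=8>7: swap a[4],a[8]; hi=7 → [3, 6, 4, 5, 7, 9, 13, 10, 8]
a[mid]=7=7: mid=5
a[mid]=9>7: swap a[5],a[7]; hi=6 → [3, 6, 4, 5, 7, 10, 13, 9, 8]
a[mid]=10>7: swap a[5],a[6]; hi=5 → [3, 6, 4, 5, 7, 13, 10, 9, 8]
a[mid]=13>7: swap a[5],a[5]; hi=4 → [3, 6, 4, 5, 7, 13, 10, 9, 8]
end: lo=4, hi=4; a = [3, 6, 4, 5, 7, 13, 10, 9, 8]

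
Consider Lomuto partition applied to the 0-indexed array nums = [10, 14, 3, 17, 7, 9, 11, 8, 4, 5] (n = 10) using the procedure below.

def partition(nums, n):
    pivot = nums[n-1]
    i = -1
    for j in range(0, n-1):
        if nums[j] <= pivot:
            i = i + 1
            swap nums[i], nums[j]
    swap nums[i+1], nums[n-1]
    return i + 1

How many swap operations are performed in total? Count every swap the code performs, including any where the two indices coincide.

3

pivot=5, i=-1
j=0: 10>5, skip
j=1: 14>5, skip
j=2: 3≤5, i=0, swap(0,2) ⇒ [3, 14, 10, 17, 7, 9, 11, 8, 4, 5]
j=3: 17>5, skip
j=4: 7>5, skip
j=5: 9>5, skip
j=6: 11>5, skip
j=7: 8>5, skip
j=8: 4≤5, i=1, swap(1,8) ⇒ [3, 4, 10, 17, 7, 9, 11, 8, 14, 5]
swap(2,9) ⇒ [3, 4, 5, 17, 7, 9, 11, 8, 14, 10]; return 2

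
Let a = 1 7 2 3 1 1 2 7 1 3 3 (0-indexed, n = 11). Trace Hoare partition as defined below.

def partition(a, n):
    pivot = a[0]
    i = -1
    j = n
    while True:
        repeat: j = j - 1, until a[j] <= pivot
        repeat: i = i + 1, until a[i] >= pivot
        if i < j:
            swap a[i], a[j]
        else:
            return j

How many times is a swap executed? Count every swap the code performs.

pivot=1
j stops at 8 (1), i stops at 0 (1); swap ⇒ 1 7 2 3 1 1 2 7 1 3 3
j stops at 5 (1), i stops at 1 (7); swap ⇒ 1 1 2 3 1 7 2 7 1 3 3
j stops at 4 (1), i stops at 2 (2); swap ⇒ 1 1 1 3 2 7 2 7 1 3 3
j stops at 2, i stops at 3; i≥j ⇒ return 2. a=1 1 1 3 2 7 2 7 1 3 3

3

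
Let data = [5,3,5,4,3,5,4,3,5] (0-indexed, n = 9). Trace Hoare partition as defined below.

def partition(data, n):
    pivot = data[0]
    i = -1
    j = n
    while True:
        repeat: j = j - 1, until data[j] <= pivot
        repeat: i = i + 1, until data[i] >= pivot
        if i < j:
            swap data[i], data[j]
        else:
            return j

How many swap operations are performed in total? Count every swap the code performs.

pivot = data[0] = 5; i = -1, j = 9
j→8 (data[8]=5≤5), i→0 (data[0]=5≥5); i<j, swap → [5,3,5,4,3,5,4,3,5]
j→7 (data[7]=3≤5), i→2 (data[2]=5≥5); i<j, swap → [5,3,3,4,3,5,4,5,5]
j→6 (data[6]=4≤5), i→5 (data[5]=5≥5); i<j, swap → [5,3,3,4,3,4,5,5,5]
j→5, i→6; i≥j, return j=5. data = [5,3,3,4,3,4,5,5,5]

3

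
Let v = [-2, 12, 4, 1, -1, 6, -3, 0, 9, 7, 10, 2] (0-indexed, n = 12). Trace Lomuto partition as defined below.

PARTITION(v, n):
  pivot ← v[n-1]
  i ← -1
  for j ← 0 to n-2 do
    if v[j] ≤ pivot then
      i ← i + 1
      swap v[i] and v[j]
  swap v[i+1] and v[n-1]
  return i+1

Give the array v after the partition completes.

[-2, 1, -1, -3, 0, 2, 12, 4, 9, 7, 10, 6]

pivot=2, i=-1
j=0: -2≤2, i=0, swap(0,0) ⇒ [-2, 12, 4, 1, -1, 6, -3, 0, 9, 7, 10, 2]
j=1: 12>2, skip
j=2: 4>2, skip
j=3: 1≤2, i=1, swap(1,3) ⇒ [-2, 1, 4, 12, -1, 6, -3, 0, 9, 7, 10, 2]
j=4: -1≤2, i=2, swap(2,4) ⇒ [-2, 1, -1, 12, 4, 6, -3, 0, 9, 7, 10, 2]
j=5: 6>2, skip
j=6: -3≤2, i=3, swap(3,6) ⇒ [-2, 1, -1, -3, 4, 6, 12, 0, 9, 7, 10, 2]
j=7: 0≤2, i=4, swap(4,7) ⇒ [-2, 1, -1, -3, 0, 6, 12, 4, 9, 7, 10, 2]
j=8: 9>2, skip
j=9: 7>2, skip
j=10: 10>2, skip
swap(5,11) ⇒ [-2, 1, -1, -3, 0, 2, 12, 4, 9, 7, 10, 6]; return 5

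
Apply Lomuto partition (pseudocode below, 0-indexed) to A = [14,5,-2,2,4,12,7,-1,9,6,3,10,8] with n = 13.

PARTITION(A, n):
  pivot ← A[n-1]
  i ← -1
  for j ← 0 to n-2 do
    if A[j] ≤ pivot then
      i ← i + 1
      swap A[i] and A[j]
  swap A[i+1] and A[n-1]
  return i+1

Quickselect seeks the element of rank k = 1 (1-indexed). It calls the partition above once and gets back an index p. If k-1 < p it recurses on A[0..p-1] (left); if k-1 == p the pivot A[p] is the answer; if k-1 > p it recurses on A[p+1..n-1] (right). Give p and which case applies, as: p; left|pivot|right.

8; left

pivot = A[12] = 8; i = -1
j=0: A[0]=14 > 8 → no swap
j=1: A[1]=5 ≤ 8 → i=0, swap A[0],A[1] → [5,14,-2,2,4,12,7,-1,9,6,3,10,8]
j=2: A[2]=-2 ≤ 8 → i=1, swap A[1],A[2] → [5,-2,14,2,4,12,7,-1,9,6,3,10,8]
j=3: A[3]=2 ≤ 8 → i=2, swap A[2],A[3] → [5,-2,2,14,4,12,7,-1,9,6,3,10,8]
j=4: A[4]=4 ≤ 8 → i=3, swap A[3],A[4] → [5,-2,2,4,14,12,7,-1,9,6,3,10,8]
j=5: A[5]=12 > 8 → no swap
j=6: A[6]=7 ≤ 8 → i=4, swap A[4],A[6] → [5,-2,2,4,7,12,14,-1,9,6,3,10,8]
j=7: A[7]=-1 ≤ 8 → i=5, swap A[5],A[7] → [5,-2,2,4,7,-1,14,12,9,6,3,10,8]
j=8: A[8]=9 > 8 → no swap
j=9: A[9]=6 ≤ 8 → i=6, swap A[6],A[9] → [5,-2,2,4,7,-1,6,12,9,14,3,10,8]
j=10: A[10]=3 ≤ 8 → i=7, swap A[7],A[10] → [5,-2,2,4,7,-1,6,3,9,14,12,10,8]
j=11: A[11]=10 > 8 → no swap
final swap A[8],A[12] → [5,-2,2,4,7,-1,6,3,8,14,12,10,9]; return 8
p = 8; k-1 = 0 < 8 ⇒ left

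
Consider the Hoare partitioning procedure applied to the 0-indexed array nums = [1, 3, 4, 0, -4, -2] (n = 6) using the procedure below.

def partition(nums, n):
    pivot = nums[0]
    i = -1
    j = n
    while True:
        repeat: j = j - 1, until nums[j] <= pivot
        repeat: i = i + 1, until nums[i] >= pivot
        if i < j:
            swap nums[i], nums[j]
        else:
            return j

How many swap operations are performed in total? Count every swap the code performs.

pivot = nums[0] = 1; i = -1, j = 6
j→5 (nums[5]=-2≤1), i→0 (nums[0]=1≥1); i<j, swap → [-2, 3, 4, 0, -4, 1]
j→4 (nums[4]=-4≤1), i→1 (nums[1]=3≥1); i<j, swap → [-2, -4, 4, 0, 3, 1]
j→3 (nums[3]=0≤1), i→2 (nums[2]=4≥1); i<j, swap → [-2, -4, 0, 4, 3, 1]
j→2, i→3; i≥j, return j=2. nums = [-2, -4, 0, 4, 3, 1]

3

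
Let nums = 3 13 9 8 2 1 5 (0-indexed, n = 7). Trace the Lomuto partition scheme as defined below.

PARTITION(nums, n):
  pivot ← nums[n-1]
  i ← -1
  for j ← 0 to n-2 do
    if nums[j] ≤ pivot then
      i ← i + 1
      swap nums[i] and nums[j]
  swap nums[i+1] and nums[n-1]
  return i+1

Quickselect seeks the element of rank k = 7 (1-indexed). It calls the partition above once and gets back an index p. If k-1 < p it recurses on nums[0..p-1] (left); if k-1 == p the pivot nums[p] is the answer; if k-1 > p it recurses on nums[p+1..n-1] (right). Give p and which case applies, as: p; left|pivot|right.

3; right

pivot=5, i=-1
j=0: 3≤5, i=0, swap(0,0) ⇒ 3 13 9 8 2 1 5
j=1: 13>5, skip
j=2: 9>5, skip
j=3: 8>5, skip
j=4: 2≤5, i=1, swap(1,4) ⇒ 3 2 9 8 13 1 5
j=5: 1≤5, i=2, swap(2,5) ⇒ 3 2 1 8 13 9 5
swap(3,6) ⇒ 3 2 1 5 13 9 8; return 3
p = 3; k-1 = 6 > 3 ⇒ right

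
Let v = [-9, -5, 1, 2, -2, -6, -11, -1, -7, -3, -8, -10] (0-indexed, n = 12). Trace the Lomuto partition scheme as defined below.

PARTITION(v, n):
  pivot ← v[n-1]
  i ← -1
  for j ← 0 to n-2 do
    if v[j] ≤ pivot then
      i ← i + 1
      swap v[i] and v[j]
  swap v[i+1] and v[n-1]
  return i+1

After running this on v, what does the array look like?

[-11, -10, 1, 2, -2, -6, -9, -1, -7, -3, -8, -5]

pivot = v[11] = -10; i = -1
j=0: v[0]=-9 > -10 → no swap
j=1: v[1]=-5 > -10 → no swap
j=2: v[2]=1 > -10 → no swap
j=3: v[3]=2 > -10 → no swap
j=4: v[4]=-2 > -10 → no swap
j=5: v[5]=-6 > -10 → no swap
j=6: v[6]=-11 ≤ -10 → i=0, swap v[0],v[6] → [-11, -5, 1, 2, -2, -6, -9, -1, -7, -3, -8, -10]
j=7: v[7]=-1 > -10 → no swap
j=8: v[8]=-7 > -10 → no swap
j=9: v[9]=-3 > -10 → no swap
j=10: v[10]=-8 > -10 → no swap
final swap v[1],v[11] → [-11, -10, 1, 2, -2, -6, -9, -1, -7, -3, -8, -5]; return 1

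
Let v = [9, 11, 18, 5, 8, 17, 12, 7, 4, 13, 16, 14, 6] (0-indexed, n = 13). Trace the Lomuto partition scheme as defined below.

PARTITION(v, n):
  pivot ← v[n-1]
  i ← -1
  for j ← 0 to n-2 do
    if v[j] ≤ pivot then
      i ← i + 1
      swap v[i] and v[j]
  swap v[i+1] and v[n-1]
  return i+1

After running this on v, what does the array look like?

pivot=6, i=-1
j=0: 9>6, skip
j=1: 11>6, skip
j=2: 18>6, skip
j=3: 5≤6, i=0, swap(0,3) ⇒ [5, 11, 18, 9, 8, 17, 12, 7, 4, 13, 16, 14, 6]
j=4: 8>6, skip
j=5: 17>6, skip
j=6: 12>6, skip
j=7: 7>6, skip
j=8: 4≤6, i=1, swap(1,8) ⇒ [5, 4, 18, 9, 8, 17, 12, 7, 11, 13, 16, 14, 6]
j=9: 13>6, skip
j=10: 16>6, skip
j=11: 14>6, skip
swap(2,12) ⇒ [5, 4, 6, 9, 8, 17, 12, 7, 11, 13, 16, 14, 18]; return 2

[5, 4, 6, 9, 8, 17, 12, 7, 11, 13, 16, 14, 18]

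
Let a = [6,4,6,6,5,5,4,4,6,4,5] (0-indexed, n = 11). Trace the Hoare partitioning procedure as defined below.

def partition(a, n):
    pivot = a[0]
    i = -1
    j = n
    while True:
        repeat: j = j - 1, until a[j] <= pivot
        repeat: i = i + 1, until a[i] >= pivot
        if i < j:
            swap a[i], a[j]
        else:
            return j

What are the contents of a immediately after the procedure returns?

[5,4,4,6,5,5,4,4,6,6,6]

pivot = a[0] = 6; i = -1, j = 11
j→10 (a[10]=5≤6), i→0 (a[0]=6≥6); i<j, swap → [5,4,6,6,5,5,4,4,6,4,6]
j→9 (a[9]=4≤6), i→2 (a[2]=6≥6); i<j, swap → [5,4,4,6,5,5,4,4,6,6,6]
j→8 (a[8]=6≤6), i→3 (a[3]=6≥6); i<j, swap → [5,4,4,6,5,5,4,4,6,6,6]
j→7, i→8; i≥j, return j=7. a = [5,4,4,6,5,5,4,4,6,6,6]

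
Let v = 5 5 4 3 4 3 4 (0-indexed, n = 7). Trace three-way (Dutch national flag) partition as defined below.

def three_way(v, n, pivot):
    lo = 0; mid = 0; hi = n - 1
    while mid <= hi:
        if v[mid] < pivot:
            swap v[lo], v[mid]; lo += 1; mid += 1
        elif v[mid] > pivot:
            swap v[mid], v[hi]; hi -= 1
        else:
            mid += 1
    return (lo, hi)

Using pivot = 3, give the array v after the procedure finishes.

3 3 4 4 5 4 5

lo=0 mid=0 hi=6
5>3: swap(0,6), hi=5 ⇒ 4 5 4 3 4 3 5
4>3: swap(0,5), hi=4 ⇒ 3 5 4 3 4 4 5
3=3: mid=1
5>3: swap(1,4), hi=3 ⇒ 3 4 4 3 5 4 5
4>3: swap(1,3), hi=2 ⇒ 3 3 4 4 5 4 5
3=3: mid=2
4>3: swap(2,2), hi=1 ⇒ 3 3 4 4 5 4 5
done. lo=0 hi=1; v=3 3 4 4 5 4 5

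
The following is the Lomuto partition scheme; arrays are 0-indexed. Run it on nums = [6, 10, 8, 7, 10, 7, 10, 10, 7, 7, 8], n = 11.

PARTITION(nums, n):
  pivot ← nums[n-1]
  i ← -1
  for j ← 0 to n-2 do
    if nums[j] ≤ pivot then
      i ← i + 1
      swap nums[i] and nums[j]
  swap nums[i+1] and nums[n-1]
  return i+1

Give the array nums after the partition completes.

pivot=8, i=-1
j=0: 6≤8, i=0, swap(0,0) ⇒ [6, 10, 8, 7, 10, 7, 10, 10, 7, 7, 8]
j=1: 10>8, skip
j=2: 8≤8, i=1, swap(1,2) ⇒ [6, 8, 10, 7, 10, 7, 10, 10, 7, 7, 8]
j=3: 7≤8, i=2, swap(2,3) ⇒ [6, 8, 7, 10, 10, 7, 10, 10, 7, 7, 8]
j=4: 10>8, skip
j=5: 7≤8, i=3, swap(3,5) ⇒ [6, 8, 7, 7, 10, 10, 10, 10, 7, 7, 8]
j=6: 10>8, skip
j=7: 10>8, skip
j=8: 7≤8, i=4, swap(4,8) ⇒ [6, 8, 7, 7, 7, 10, 10, 10, 10, 7, 8]
j=9: 7≤8, i=5, swap(5,9) ⇒ [6, 8, 7, 7, 7, 7, 10, 10, 10, 10, 8]
swap(6,10) ⇒ [6, 8, 7, 7, 7, 7, 8, 10, 10, 10, 10]; return 6

[6, 8, 7, 7, 7, 7, 8, 10, 10, 10, 10]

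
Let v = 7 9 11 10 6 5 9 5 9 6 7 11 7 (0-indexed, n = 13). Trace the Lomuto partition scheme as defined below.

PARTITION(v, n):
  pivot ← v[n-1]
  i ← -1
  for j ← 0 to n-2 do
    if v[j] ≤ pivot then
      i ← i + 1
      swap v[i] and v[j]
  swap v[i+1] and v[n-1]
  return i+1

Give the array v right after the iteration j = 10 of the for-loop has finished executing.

pivot = v[12] = 7; i = -1
j=0: v[0]=7 ≤ 7 → i=0, swap v[0],v[0] (no change) → 7 9 11 10 6 5 9 5 9 6 7 11 7
j=1: v[1]=9 > 7 → no swap
j=2: v[2]=11 > 7 → no swap
j=3: v[3]=10 > 7 → no swap
j=4: v[4]=6 ≤ 7 → i=1, swap v[1],v[4] → 7 6 11 10 9 5 9 5 9 6 7 11 7
j=5: v[5]=5 ≤ 7 → i=2, swap v[2],v[5] → 7 6 5 10 9 11 9 5 9 6 7 11 7
j=6: v[6]=9 > 7 → no swap
j=7: v[7]=5 ≤ 7 → i=3, swap v[3],v[7] → 7 6 5 5 9 11 9 10 9 6 7 11 7
j=8: v[8]=9 > 7 → no swap
j=9: v[9]=6 ≤ 7 → i=4, swap v[4],v[9] → 7 6 5 5 6 11 9 10 9 9 7 11 7
j=10: v[10]=7 ≤ 7 → i=5, swap v[5],v[10] → 7 6 5 5 6 7 9 10 9 9 11 11 7
(after j=10) v = 7 6 5 5 6 7 9 10 9 9 11 11 7

7 6 5 5 6 7 9 10 9 9 11 11 7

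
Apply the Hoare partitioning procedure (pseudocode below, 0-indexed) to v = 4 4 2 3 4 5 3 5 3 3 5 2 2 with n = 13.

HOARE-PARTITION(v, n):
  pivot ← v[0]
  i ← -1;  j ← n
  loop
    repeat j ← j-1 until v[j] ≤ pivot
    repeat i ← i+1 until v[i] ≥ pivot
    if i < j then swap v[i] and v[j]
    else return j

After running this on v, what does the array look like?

2 2 2 3 3 3 3 5 5 4 5 4 4

pivot = v[0] = 4; i = -1, j = 13
j→12 (v[12]=2≤4), i→0 (v[0]=4≥4); i<j, swap → 2 4 2 3 4 5 3 5 3 3 5 2 4
j→11 (v[11]=2≤4), i→1 (v[1]=4≥4); i<j, swap → 2 2 2 3 4 5 3 5 3 3 5 4 4
j→9 (v[9]=3≤4), i→4 (v[4]=4≥4); i<j, swap → 2 2 2 3 3 5 3 5 3 4 5 4 4
j→8 (v[8]=3≤4), i→5 (v[5]=5≥4); i<j, swap → 2 2 2 3 3 3 3 5 5 4 5 4 4
j→6, i→7; i≥j, return j=6. v = 2 2 2 3 3 3 3 5 5 4 5 4 4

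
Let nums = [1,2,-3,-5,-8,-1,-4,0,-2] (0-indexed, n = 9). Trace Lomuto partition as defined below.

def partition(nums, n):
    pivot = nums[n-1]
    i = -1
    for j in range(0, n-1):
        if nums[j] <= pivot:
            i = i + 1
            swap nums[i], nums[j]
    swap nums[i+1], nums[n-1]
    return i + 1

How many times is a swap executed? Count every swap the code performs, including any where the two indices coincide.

5

pivot=-2, i=-1
j=0: 1>-2, skip
j=1: 2>-2, skip
j=2: -3≤-2, i=0, swap(0,2) ⇒ [-3,2,1,-5,-8,-1,-4,0,-2]
j=3: -5≤-2, i=1, swap(1,3) ⇒ [-3,-5,1,2,-8,-1,-4,0,-2]
j=4: -8≤-2, i=2, swap(2,4) ⇒ [-3,-5,-8,2,1,-1,-4,0,-2]
j=5: -1>-2, skip
j=6: -4≤-2, i=3, swap(3,6) ⇒ [-3,-5,-8,-4,1,-1,2,0,-2]
j=7: 0>-2, skip
swap(4,8) ⇒ [-3,-5,-8,-4,-2,-1,2,0,1]; return 4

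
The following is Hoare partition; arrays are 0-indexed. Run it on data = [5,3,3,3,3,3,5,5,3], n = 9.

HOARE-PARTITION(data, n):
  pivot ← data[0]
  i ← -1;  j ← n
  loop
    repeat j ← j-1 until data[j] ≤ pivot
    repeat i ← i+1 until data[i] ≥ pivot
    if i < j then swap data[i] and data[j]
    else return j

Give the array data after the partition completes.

pivot=5
j stops at 8 (3), i stops at 0 (5); swap ⇒ [3,3,3,3,3,3,5,5,5]
j stops at 7 (5), i stops at 6 (5); swap ⇒ [3,3,3,3,3,3,5,5,5]
j stops at 6, i stops at 7; i≥j ⇒ return 6. data=[3,3,3,3,3,3,5,5,5]

[3,3,3,3,3,3,5,5,5]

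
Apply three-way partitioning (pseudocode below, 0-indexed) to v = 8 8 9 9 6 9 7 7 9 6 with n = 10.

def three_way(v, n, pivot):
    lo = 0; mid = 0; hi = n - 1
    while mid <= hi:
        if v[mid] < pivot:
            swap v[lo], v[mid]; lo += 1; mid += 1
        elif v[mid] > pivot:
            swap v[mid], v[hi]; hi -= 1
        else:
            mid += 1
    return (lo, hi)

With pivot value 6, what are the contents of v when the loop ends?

pivot = 6; lo=0, mid=0, hi=9
v[mid]=8>6: swap v[0],v[9]; hi=8 → 6 8 9 9 6 9 7 7 9 8
v[mid]=6=6: mid=1
v[mid]=8>6: swap v[1],v[8]; hi=7 → 6 9 9 9 6 9 7 7 8 8
v[mid]=9>6: swap v[1],v[7]; hi=6 → 6 7 9 9 6 9 7 9 8 8
v[mid]=7>6: swap v[1],v[6]; hi=5 → 6 7 9 9 6 9 7 9 8 8
v[mid]=7>6: swap v[1],v[5]; hi=4 → 6 9 9 9 6 7 7 9 8 8
v[mid]=9>6: swap v[1],v[4]; hi=3 → 6 6 9 9 9 7 7 9 8 8
v[mid]=6=6: mid=2
v[mid]=9>6: swap v[2],v[3]; hi=2 → 6 6 9 9 9 7 7 9 8 8
v[mid]=9>6: swap v[2],v[2]; hi=1 → 6 6 9 9 9 7 7 9 8 8
end: lo=0, hi=1; v = 6 6 9 9 9 7 7 9 8 8

6 6 9 9 9 7 7 9 8 8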